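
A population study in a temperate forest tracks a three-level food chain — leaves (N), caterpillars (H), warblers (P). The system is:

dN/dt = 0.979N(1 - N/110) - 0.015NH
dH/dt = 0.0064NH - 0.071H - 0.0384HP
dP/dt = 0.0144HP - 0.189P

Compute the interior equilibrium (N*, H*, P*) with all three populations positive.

From dP/dt = 0: 0.0144H* = 0.189, so H* = 13.1.
From dN/dt = 0: 0.979(1 - N*/110) = 0.015·13.1, giving N* = 110·(1 - 0.201) = 87.9.
From dH/dt = 0: 0.0064·87.9 - 0.071 = 0.0384P*, so P* = 0.491/0.0384 = 12.8.

N* ≈ 87.9, H* ≈ 13.1, P* ≈ 12.8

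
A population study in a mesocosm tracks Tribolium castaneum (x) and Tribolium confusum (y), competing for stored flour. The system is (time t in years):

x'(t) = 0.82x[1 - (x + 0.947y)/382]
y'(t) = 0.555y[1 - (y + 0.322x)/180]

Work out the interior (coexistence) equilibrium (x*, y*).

x* ≈ 304, y* ≈ 82

Setting both brackets to zero gives the nullclines x + 0.947y = 382 and 0.322x + y = 180.
Substituting y = 180 - 0.322x into the first: x(1 - 0.947·0.322) = 382 - 0.947·180.
So x* = 212/0.695 = 304, and then y* = 180 - 0.322·304 = 82.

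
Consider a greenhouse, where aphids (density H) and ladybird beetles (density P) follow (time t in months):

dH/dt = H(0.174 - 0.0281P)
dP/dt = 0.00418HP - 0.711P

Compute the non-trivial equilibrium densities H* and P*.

Set dP/dt = 0 with P > 0: 0.00418H - 0.711 = 0, so H* = 0.711/0.00418 = 170.
Set dH/dt = 0 with H > 0: 0.174 - 0.0281P = 0, so P* = 0.174/0.0281 = 6.19.

H* ≈ 170, P* ≈ 6.19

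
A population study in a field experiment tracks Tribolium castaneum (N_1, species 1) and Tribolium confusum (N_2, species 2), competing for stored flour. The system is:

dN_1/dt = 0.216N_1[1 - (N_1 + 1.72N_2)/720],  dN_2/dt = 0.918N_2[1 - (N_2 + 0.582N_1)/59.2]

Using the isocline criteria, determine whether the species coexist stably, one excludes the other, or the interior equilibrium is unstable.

species 1 excludes species 2

Compare the nullcline intercepts: K1/α12 = 720/1.72 = 419 > K2 = 59.2; K2/α21 = 59.2/0.582 = 102 < K1 = 720.
Since the inequalities point opposite ways, species 1 can invade but species 2 cannot.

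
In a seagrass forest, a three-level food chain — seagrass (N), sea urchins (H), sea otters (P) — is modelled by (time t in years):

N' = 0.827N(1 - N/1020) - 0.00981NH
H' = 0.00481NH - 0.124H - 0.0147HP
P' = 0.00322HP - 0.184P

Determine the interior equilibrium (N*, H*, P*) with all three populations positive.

N* ≈ 329, H* ≈ 57.1, P* ≈ 99.1

From dP/dt = 0: 0.00322H* = 0.184, so H* = 57.1.
From dN/dt = 0: 0.827(1 - N*/1020) = 0.00981·57.1, giving N* = 1020·(1 - 0.678) = 329.
From dH/dt = 0: 0.00481·329 - 0.124 = 0.0147P*, so P* = 1.46/0.0147 = 99.1.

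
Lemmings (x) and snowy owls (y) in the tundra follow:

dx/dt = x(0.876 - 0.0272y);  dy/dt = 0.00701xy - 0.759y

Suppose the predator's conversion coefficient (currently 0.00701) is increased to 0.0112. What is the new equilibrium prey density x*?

At the interior fixed point, setting dy/dt = 0 with y > 0 fixes x* = (predator death rate)/(xy coefficient) — independent of the other coefficients.
With the change, x* = 0.759/0.0112 = 67.8; it falls from 108.

x* ≈ 67.8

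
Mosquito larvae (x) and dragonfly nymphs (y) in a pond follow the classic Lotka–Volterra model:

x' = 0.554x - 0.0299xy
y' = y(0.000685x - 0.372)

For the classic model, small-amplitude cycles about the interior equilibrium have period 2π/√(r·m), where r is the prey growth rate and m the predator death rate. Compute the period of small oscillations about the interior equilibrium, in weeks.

Here r = 0.554 and m = 0.372, so r·m = 0.206.
ω = √0.206 = 0.454 per week, hence T = 2π/ω ≈ 13.8 weeks.

T ≈ 13.8 weeks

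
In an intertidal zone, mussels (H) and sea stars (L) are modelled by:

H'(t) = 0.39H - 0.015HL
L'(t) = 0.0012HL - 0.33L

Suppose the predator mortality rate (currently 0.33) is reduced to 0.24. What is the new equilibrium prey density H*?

At the interior fixed point, setting dL/dt = 0 with L > 0 fixes H* = (predator death rate)/(HL coefficient) — independent of the other coefficients.
With the change, H* = 0.24/0.0012 = 200; it falls from 275.

H* ≈ 200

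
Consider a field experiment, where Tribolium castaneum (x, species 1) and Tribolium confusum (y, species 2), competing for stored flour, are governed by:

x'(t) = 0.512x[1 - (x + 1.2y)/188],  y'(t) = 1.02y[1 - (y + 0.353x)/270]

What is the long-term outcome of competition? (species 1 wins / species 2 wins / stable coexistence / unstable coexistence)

Compare the nullcline intercepts: K1/α12 = 188/1.2 = 157 < K2 = 270; K2/α21 = 270/0.353 = 765 > K1 = 188.
Since the inequalities point opposite ways, species 2 can invade but species 1 cannot.

species 2 excludes species 1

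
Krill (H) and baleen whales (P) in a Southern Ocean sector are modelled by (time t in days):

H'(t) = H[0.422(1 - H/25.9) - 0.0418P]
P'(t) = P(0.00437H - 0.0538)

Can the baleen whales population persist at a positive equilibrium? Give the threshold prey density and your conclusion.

Threshold H = 12.3; K > 12.3, so yes, the predator persists.

The predator equation gives dP/dt > 0 only when H > 0.0538/0.00437 = 12.3.
Without the predator, H → K = 25.9. Since 25.9 > 12.3, the predator can invade and persist.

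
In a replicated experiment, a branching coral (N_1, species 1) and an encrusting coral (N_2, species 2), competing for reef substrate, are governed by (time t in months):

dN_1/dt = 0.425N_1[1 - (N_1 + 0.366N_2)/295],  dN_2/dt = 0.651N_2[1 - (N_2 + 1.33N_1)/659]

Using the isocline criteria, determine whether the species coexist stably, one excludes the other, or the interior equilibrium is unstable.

Compare the nullcline intercepts: K1/α12 = 295/0.366 = 806 > K2 = 659; K2/α21 = 659/1.33 = 495 > K1 = 295.
Since both inequalities hold, each species can invade when rare, so the interior equilibrium is stable.

stable coexistence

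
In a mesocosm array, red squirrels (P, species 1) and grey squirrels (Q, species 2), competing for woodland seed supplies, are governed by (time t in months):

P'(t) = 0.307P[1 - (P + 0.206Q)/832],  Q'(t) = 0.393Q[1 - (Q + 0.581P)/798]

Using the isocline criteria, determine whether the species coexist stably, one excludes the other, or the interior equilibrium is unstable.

stable coexistence

Compare the nullcline intercepts: K1/α12 = 832/0.206 = 4040 > K2 = 798; K2/α21 = 798/0.581 = 1370 > K1 = 832.
Since both inequalities hold, each species can invade when rare, so the interior equilibrium is stable.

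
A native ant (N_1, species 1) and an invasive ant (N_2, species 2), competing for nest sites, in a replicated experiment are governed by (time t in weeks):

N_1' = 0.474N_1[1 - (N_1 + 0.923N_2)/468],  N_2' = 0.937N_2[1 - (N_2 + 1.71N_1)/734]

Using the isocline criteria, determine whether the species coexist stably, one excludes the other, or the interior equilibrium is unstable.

Compare the nullcline intercepts: K1/α12 = 468/0.923 = 507 < K2 = 734; K2/α21 = 734/1.71 = 429 < K1 = 468.
Since both are reversed, neither can invade when rare; the interior point is a saddle.

unstable coexistence (outcome depends on initial conditions)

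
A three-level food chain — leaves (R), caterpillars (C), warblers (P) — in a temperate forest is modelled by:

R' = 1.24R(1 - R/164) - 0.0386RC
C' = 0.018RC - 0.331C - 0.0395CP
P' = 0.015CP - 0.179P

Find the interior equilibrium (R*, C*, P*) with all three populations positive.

R* ≈ 103, C* ≈ 11.9, P* ≈ 38.6

From dP/dt = 0: 0.015C* = 0.179, so C* = 11.9.
From dR/dt = 0: 1.24(1 - R*/164) = 0.0386·11.9, giving R* = 164·(1 - 0.371) = 103.
From dC/dt = 0: 0.018·103 - 0.331 = 0.0395P*, so P* = 1.52/0.0395 = 38.6.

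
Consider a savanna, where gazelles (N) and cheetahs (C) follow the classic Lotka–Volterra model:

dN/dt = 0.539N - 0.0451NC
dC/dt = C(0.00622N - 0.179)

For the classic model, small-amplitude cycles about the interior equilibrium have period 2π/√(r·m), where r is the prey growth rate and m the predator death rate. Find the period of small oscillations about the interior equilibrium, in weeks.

Here r = 0.539 and m = 0.179, so r·m = 0.0965.
ω = √0.0965 = 0.311 per week, hence T = 2π/ω ≈ 20.2 weeks.

T ≈ 20.2 weeks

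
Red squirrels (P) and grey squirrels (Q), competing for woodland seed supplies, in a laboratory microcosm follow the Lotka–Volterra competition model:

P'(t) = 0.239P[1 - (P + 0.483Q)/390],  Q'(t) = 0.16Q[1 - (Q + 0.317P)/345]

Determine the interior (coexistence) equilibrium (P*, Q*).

Setting both brackets to zero gives the nullclines P + 0.483Q = 390 and 0.317P + Q = 345.
Substituting Q = 345 - 0.317P into the first: P(1 - 0.483·0.317) = 390 - 0.483·345.
So P* = 223/0.847 = 264, and then Q* = 345 - 0.317·264 = 261.

P* ≈ 264, Q* ≈ 261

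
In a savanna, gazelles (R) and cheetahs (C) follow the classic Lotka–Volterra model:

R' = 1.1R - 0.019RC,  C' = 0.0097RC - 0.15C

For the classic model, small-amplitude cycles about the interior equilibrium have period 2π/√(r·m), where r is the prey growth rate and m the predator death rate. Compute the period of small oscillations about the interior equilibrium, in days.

T ≈ 15.5 days

Here r = 1.1 and m = 0.15, so r·m = 0.165.
ω = √0.165 = 0.406 per day, hence T = 2π/ω ≈ 15.5 days.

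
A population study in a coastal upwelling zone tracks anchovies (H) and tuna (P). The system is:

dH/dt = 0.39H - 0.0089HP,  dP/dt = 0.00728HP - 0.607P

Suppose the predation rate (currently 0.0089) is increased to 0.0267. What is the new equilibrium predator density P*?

At the interior fixed point, setting dH/dt = 0 with H > 0 fixes P* = (prey growth rate)/(HP coefficient) — independent of the other coefficients.
With the change, P* = 0.39/0.0267 = 14.6; it falls from 43.8.

P* ≈ 14.6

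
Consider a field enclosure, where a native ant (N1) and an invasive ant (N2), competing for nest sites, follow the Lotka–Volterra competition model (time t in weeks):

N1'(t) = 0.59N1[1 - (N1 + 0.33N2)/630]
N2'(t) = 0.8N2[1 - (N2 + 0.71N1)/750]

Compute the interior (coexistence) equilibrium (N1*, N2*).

Setting both brackets to zero gives the nullclines N1 + 0.33N2 = 630 and 0.71N1 + N2 = 750.
Substituting N2 = 750 - 0.71N1 into the first: N1(1 - 0.33·0.71) = 630 - 0.33·750.
So N1* = 382/0.766 = 500, and then N2* = 750 - 0.71·500 = 395.

N1* ≈ 500, N2* ≈ 395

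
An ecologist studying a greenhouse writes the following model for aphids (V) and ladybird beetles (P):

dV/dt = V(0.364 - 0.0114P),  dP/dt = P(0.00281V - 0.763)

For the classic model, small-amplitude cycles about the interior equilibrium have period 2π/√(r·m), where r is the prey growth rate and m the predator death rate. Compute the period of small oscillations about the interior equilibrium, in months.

T ≈ 11.9 months

Here r = 0.364 and m = 0.763, so r·m = 0.278.
ω = √0.278 = 0.527 per month, hence T = 2π/ω ≈ 11.9 months.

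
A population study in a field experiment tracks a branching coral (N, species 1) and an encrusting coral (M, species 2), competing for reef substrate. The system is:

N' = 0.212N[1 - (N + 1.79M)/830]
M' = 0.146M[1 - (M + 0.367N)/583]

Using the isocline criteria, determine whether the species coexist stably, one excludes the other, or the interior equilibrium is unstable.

Compare the nullcline intercepts: K1/α12 = 830/1.79 = 464 < K2 = 583; K2/α21 = 583/0.367 = 1590 > K1 = 830.
Since the inequalities point opposite ways, species 2 can invade but species 1 cannot.

species 2 excludes species 1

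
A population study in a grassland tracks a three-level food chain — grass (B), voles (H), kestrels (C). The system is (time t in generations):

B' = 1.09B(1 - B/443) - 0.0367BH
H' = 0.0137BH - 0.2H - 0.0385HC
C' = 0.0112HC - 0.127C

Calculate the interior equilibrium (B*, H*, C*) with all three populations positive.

From dC/dt = 0: 0.0112H* = 0.127, so H* = 11.3.
From dB/dt = 0: 1.09(1 - B*/443) = 0.0367·11.3, giving B* = 443·(1 - 0.382) = 274.
From dH/dt = 0: 0.0137·274 - 0.2 = 0.0385C*, so C* = 3.55/0.0385 = 92.3.

B* ≈ 274, H* ≈ 11.3, C* ≈ 92.3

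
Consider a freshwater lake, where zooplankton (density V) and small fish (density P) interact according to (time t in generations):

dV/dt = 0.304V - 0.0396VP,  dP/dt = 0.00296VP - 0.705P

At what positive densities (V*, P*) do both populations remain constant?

Set dP/dt = 0 with P > 0: 0.00296V - 0.705 = 0, so V* = 0.705/0.00296 = 238.
Set dV/dt = 0 with V > 0: 0.304 - 0.0396P = 0, so P* = 0.304/0.0396 = 7.68.

V* ≈ 238, P* ≈ 7.68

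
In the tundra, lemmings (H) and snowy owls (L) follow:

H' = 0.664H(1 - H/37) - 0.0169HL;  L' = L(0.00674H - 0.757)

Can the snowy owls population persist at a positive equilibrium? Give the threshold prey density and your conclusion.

Threshold H = 112; K < 112, so no, the predator goes extinct.

The predator equation gives dL/dt > 0 only when H > 0.757/0.00674 = 112.
Without the predator, H → K = 37. Since 37 < 112, the predator cannot invade.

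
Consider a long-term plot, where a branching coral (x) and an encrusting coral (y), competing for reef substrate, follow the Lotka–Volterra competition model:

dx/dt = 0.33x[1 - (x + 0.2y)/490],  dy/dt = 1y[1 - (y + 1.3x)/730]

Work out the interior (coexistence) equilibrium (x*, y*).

x* ≈ 465, y* ≈ 126

Setting both brackets to zero gives the nullclines x + 0.2y = 490 and 1.3x + y = 730.
Substituting y = 730 - 1.3x into the first: x(1 - 0.2·1.3) = 490 - 0.2·730.
So x* = 344/0.74 = 465, and then y* = 730 - 1.3·465 = 126.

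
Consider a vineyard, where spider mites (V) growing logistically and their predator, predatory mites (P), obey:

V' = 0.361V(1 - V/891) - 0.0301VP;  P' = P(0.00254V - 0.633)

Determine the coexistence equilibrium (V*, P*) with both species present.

V* ≈ 249, P* ≈ 8.64

From dP/dt = 0 with P > 0: 0.00254V* = 0.633, so V* = 249.
Substitute into dV/dt = 0: 0.361(1 - 249/891) = 0.0301P*.
The bracket is 0.72, giving P* = 0.26/0.0301 = 8.64.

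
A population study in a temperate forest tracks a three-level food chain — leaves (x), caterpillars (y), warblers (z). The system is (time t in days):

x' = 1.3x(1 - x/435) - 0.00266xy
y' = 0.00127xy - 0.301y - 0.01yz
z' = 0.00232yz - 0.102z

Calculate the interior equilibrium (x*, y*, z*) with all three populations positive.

x* ≈ 396, y* ≈ 44, z* ≈ 20.2

From dz/dt = 0: 0.00232y* = 0.102, so y* = 44.
From dx/dt = 0: 1.3(1 - x*/435) = 0.00266·44, giving x* = 435·(1 - 0.09) = 396.
From dy/dt = 0: 0.00127·396 - 0.301 = 0.01z*, so z* = 0.202/0.01 = 20.2.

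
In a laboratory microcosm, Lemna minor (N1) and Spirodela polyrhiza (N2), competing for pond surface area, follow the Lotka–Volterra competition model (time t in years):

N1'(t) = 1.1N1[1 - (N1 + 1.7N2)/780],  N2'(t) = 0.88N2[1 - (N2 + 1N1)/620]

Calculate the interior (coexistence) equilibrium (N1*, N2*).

Setting both brackets to zero gives the nullclines N1 + 1.7N2 = 780 and 1N1 + N2 = 620.
Substituting N2 = 620 - 1N1 into the first: N1(1 - 1.7·1) = 780 - 1.7·620.
So N1* = -274/-0.7 = 391, and then N2* = 620 - 1·391 = 229.

N1* ≈ 391, N2* ≈ 229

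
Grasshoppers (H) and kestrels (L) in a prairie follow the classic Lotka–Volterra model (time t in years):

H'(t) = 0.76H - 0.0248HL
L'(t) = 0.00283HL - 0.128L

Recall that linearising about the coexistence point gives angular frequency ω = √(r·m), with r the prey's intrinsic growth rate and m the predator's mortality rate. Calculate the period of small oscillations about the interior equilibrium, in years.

T ≈ 20.1 years

Here r = 0.76 and m = 0.128, so r·m = 0.0973.
ω = √0.0973 = 0.312 per year, hence T = 2π/ω ≈ 20.1 years.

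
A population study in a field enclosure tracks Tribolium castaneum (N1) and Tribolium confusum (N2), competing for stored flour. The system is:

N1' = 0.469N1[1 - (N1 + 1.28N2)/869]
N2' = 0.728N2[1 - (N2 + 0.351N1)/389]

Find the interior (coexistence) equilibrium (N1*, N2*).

Setting both brackets to zero gives the nullclines N1 + 1.28N2 = 869 and 0.351N1 + N2 = 389.
Substituting N2 = 389 - 0.351N1 into the first: N1(1 - 1.28·0.351) = 869 - 1.28·389.
So N1* = 371/0.551 = 674, and then N2* = 389 - 0.351·674 = 152.

N1* ≈ 674, N2* ≈ 152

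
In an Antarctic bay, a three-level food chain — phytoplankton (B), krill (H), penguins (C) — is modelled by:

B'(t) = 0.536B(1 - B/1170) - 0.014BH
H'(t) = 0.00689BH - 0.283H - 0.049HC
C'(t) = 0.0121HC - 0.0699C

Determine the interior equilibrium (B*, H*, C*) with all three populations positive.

From dC/dt = 0: 0.0121H* = 0.0699, so H* = 5.78.
From dB/dt = 0: 0.536(1 - B*/1170) = 0.014·5.78, giving B* = 1170·(1 - 0.151) = 993.
From dH/dt = 0: 0.00689·993 - 0.283 = 0.049C*, so C* = 6.56/0.049 = 134.

B* ≈ 993, H* ≈ 5.78, C* ≈ 134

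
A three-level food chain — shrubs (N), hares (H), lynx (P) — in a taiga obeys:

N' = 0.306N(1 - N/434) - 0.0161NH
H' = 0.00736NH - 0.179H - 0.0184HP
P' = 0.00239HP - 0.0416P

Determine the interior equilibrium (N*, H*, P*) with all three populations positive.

From dP/dt = 0: 0.00239H* = 0.0416, so H* = 17.4.
From dN/dt = 0: 0.306(1 - N*/434) = 0.0161·17.4, giving N* = 434·(1 - 0.916) = 36.5.
From dH/dt = 0: 0.00736·36.5 - 0.179 = 0.0184P*, so P* = 0.09/0.0184 = 4.89.

N* ≈ 36.5, H* ≈ 17.4, P* ≈ 4.89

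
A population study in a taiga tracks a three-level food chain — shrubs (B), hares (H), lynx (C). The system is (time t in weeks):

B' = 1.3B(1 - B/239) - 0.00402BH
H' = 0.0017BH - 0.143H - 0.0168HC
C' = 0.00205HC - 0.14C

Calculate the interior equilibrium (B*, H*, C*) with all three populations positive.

From dC/dt = 0: 0.00205H* = 0.14, so H* = 68.3.
From dB/dt = 0: 1.3(1 - B*/239) = 0.00402·68.3, giving B* = 239·(1 - 0.211) = 189.
From dH/dt = 0: 0.0017·189 - 0.143 = 0.0168C*, so C* = 0.177/0.0168 = 10.6.

B* ≈ 189, H* ≈ 68.3, C* ≈ 10.6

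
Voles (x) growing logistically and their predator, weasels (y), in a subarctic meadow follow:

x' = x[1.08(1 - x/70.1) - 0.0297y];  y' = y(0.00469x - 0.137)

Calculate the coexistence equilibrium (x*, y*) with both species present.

x* ≈ 29.2, y* ≈ 21.2

From dy/dt = 0 with y > 0: 0.00469x* = 0.137, so x* = 29.2.
Substitute into dx/dt = 0: 1.08(1 - 29.2/70.1) = 0.0297y*.
The bracket is 0.583, giving y* = 0.63/0.0297 = 21.2.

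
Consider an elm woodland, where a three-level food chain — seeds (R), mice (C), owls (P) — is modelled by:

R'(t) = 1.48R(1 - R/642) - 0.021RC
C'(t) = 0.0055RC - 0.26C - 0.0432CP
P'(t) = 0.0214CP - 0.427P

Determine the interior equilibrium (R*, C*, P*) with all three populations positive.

R* ≈ 460, C* ≈ 20, P* ≈ 52.6

From dP/dt = 0: 0.0214C* = 0.427, so C* = 20.
From dR/dt = 0: 1.48(1 - R*/642) = 0.021·20, giving R* = 642·(1 - 0.283) = 460.
From dC/dt = 0: 0.0055·460 - 0.26 = 0.0432P*, so P* = 2.27/0.0432 = 52.6.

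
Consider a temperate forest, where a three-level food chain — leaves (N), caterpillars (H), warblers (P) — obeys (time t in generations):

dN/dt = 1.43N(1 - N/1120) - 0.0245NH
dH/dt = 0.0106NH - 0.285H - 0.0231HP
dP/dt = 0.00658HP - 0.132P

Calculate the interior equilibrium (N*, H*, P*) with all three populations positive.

From dP/dt = 0: 0.00658H* = 0.132, so H* = 20.1.
From dN/dt = 0: 1.43(1 - N*/1120) = 0.0245·20.1, giving N* = 1120·(1 - 0.344) = 735.
From dH/dt = 0: 0.0106·735 - 0.285 = 0.0231P*, so P* = 7.51/0.0231 = 325.

N* ≈ 735, H* ≈ 20.1, P* ≈ 325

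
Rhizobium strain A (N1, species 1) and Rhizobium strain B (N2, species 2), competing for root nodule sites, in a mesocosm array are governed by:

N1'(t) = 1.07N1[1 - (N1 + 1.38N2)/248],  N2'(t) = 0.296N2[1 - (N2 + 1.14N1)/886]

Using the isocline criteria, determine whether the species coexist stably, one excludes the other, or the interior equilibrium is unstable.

species 2 excludes species 1

Compare the nullcline intercepts: K1/α12 = 248/1.38 = 180 < K2 = 886; K2/α21 = 886/1.14 = 777 > K1 = 248.
Since the inequalities point opposite ways, species 2 can invade but species 1 cannot.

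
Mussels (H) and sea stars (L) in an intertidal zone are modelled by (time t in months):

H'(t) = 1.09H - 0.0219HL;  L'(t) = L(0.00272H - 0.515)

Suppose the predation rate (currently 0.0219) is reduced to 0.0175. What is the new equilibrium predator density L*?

L* ≈ 62.3

At the interior fixed point, setting dH/dt = 0 with H > 0 fixes L* = (prey growth rate)/(HL coefficient) — independent of the other coefficients.
With the change, L* = 1.09/0.0175 = 62.3; it rises from 49.8.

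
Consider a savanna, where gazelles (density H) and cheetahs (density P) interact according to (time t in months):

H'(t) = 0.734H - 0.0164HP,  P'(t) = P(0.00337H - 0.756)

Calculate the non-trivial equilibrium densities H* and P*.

Set dP/dt = 0 with P > 0: 0.00337H - 0.756 = 0, so H* = 0.756/0.00337 = 224.
Set dH/dt = 0 with H > 0: 0.734 - 0.0164P = 0, so P* = 0.734/0.0164 = 44.8.

H* ≈ 224, P* ≈ 44.8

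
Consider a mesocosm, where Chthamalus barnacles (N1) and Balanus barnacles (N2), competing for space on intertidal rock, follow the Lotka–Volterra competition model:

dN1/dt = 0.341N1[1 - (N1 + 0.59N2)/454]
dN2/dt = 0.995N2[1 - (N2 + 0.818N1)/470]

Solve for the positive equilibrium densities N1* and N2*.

N1* ≈ 342, N2* ≈ 191

Setting both brackets to zero gives the nullclines N1 + 0.59N2 = 454 and 0.818N1 + N2 = 470.
Substituting N2 = 470 - 0.818N1 into the first: N1(1 - 0.59·0.818) = 454 - 0.59·470.
So N1* = 177/0.517 = 342, and then N2* = 470 - 0.818·342 = 191.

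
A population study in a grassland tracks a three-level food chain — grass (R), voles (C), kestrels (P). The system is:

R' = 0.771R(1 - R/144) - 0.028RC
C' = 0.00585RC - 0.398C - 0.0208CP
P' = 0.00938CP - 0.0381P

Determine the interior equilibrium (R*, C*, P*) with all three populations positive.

From dP/dt = 0: 0.00938C* = 0.0381, so C* = 4.06.
From dR/dt = 0: 0.771(1 - R*/144) = 0.028·4.06, giving R* = 144·(1 - 0.148) = 123.
From dC/dt = 0: 0.00585·123 - 0.398 = 0.0208P*, so P* = 0.32/0.0208 = 15.4.

R* ≈ 123, C* ≈ 4.06, P* ≈ 15.4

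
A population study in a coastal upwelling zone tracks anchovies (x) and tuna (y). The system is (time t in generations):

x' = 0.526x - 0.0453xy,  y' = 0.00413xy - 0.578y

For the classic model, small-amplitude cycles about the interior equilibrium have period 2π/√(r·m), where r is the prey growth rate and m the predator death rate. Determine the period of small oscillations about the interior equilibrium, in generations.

T ≈ 11.4 generations

Here r = 0.526 and m = 0.578, so r·m = 0.304.
ω = √0.304 = 0.551 per generation, hence T = 2π/ω ≈ 11.4 generations.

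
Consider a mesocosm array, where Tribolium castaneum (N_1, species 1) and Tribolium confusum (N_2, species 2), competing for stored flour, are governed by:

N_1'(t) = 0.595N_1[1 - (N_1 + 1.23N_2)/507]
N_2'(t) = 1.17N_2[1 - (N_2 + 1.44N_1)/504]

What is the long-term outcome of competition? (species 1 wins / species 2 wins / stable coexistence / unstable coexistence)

unstable coexistence (outcome depends on initial conditions)

Compare the nullcline intercepts: K1/α12 = 507/1.23 = 412 < K2 = 504; K2/α21 = 504/1.44 = 350 < K1 = 507.
Since both are reversed, neither can invade when rare; the interior point is a saddle.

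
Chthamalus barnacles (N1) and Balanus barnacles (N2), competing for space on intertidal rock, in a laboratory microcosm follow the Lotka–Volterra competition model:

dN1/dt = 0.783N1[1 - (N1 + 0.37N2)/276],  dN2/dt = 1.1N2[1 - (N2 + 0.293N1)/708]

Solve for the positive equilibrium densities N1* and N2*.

N1* ≈ 15.7, N2* ≈ 703

Setting both brackets to zero gives the nullclines N1 + 0.37N2 = 276 and 0.293N1 + N2 = 708.
Substituting N2 = 708 - 0.293N1 into the first: N1(1 - 0.37·0.293) = 276 - 0.37·708.
So N1* = 14/0.892 = 15.7, and then N2* = 708 - 0.293·15.7 = 703.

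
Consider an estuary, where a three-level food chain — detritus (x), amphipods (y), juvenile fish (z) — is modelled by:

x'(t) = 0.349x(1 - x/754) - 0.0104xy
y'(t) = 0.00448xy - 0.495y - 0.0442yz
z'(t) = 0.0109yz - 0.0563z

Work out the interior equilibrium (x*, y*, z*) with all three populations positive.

From dz/dt = 0: 0.0109y* = 0.0563, so y* = 5.17.
From dx/dt = 0: 0.349(1 - x*/754) = 0.0104·5.17, giving x* = 754·(1 - 0.154) = 638.
From dy/dt = 0: 0.00448·638 - 0.495 = 0.0442z*, so z* = 2.36/0.0442 = 53.5.

x* ≈ 638, y* ≈ 5.17, z* ≈ 53.5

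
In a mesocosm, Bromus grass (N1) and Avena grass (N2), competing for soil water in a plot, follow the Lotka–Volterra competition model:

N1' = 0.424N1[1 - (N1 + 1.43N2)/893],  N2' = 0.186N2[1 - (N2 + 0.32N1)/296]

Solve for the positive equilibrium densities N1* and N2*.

N1* ≈ 866, N2* ≈ 18.9

Setting both brackets to zero gives the nullclines N1 + 1.43N2 = 893 and 0.32N1 + N2 = 296.
Substituting N2 = 296 - 0.32N1 into the first: N1(1 - 1.43·0.32) = 893 - 1.43·296.
So N1* = 470/0.542 = 866, and then N2* = 296 - 0.32·866 = 18.9.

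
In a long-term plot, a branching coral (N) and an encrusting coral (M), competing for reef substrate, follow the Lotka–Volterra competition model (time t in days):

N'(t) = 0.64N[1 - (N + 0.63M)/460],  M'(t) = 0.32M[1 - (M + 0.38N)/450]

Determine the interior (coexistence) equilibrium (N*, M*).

N* ≈ 232, M* ≈ 362

Setting both brackets to zero gives the nullclines N + 0.63M = 460 and 0.38N + M = 450.
Substituting M = 450 - 0.38N into the first: N(1 - 0.63·0.38) = 460 - 0.63·450.
So N* = 176/0.761 = 232, and then M* = 450 - 0.38·232 = 362.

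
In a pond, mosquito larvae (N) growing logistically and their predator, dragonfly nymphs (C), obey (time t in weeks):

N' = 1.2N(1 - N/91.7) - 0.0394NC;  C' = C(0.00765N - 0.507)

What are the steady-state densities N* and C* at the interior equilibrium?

N* ≈ 66.3, C* ≈ 8.44

From dC/dt = 0 with C > 0: 0.00765N* = 0.507, so N* = 66.3.
Substitute into dN/dt = 0: 1.2(1 - 66.3/91.7) = 0.0394C*.
The bracket is 0.277, giving C* = 0.333/0.0394 = 8.44.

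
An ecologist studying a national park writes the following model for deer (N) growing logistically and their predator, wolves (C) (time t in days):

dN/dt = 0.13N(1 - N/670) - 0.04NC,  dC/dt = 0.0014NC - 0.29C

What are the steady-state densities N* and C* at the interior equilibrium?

From dC/dt = 0 with C > 0: 0.0014N* = 0.29, so N* = 207.
Substitute into dN/dt = 0: 0.13(1 - 207/670) = 0.04C*.
The bracket is 0.691, giving C* = 0.0898/0.04 = 2.25.

N* ≈ 207, C* ≈ 2.25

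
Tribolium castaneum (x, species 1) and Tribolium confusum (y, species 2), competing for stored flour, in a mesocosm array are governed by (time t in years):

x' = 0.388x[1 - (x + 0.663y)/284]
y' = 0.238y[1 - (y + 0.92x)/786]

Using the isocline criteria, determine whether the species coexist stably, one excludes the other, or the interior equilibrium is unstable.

Compare the nullcline intercepts: K1/α12 = 284/0.663 = 428 < K2 = 786; K2/α21 = 786/0.92 = 854 > K1 = 284.
Since the inequalities point opposite ways, species 2 can invade but species 1 cannot.

species 2 excludes species 1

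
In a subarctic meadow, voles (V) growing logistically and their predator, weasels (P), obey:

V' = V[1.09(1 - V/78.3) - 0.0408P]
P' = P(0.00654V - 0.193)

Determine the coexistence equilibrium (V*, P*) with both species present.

From dP/dt = 0 with P > 0: 0.00654V* = 0.193, so V* = 29.5.
Substitute into dV/dt = 0: 1.09(1 - 29.5/78.3) = 0.0408P*.
The bracket is 0.623, giving P* = 0.679/0.0408 = 16.6.

V* ≈ 29.5, P* ≈ 16.6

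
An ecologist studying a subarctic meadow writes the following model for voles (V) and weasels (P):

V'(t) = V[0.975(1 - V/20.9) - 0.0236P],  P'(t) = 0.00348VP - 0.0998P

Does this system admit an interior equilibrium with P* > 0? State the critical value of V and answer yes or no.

The predator equation gives dP/dt > 0 only when V > 0.0998/0.00348 = 28.7.
Without the predator, V → K = 20.9. Since 20.9 < 28.7, the predator cannot invade.

Threshold V = 28.7; K < 28.7, so no, the predator goes extinct.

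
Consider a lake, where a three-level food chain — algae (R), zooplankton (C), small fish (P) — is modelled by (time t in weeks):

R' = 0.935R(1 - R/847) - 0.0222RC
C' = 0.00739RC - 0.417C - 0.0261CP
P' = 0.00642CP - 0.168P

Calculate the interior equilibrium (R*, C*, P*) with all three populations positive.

From dP/dt = 0: 0.00642C* = 0.168, so C* = 26.2.
From dR/dt = 0: 0.935(1 - R*/847) = 0.0222·26.2, giving R* = 847·(1 - 0.621) = 321.
From dC/dt = 0: 0.00739·321 - 0.417 = 0.0261P*, so P* = 1.95/0.0261 = 74.8.

R* ≈ 321, C* ≈ 26.2, P* ≈ 74.8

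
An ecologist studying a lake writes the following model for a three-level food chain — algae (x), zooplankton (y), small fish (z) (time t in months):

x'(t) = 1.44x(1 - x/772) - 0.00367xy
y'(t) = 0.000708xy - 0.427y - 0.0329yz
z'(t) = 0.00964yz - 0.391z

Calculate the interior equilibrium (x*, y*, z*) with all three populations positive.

From dz/dt = 0: 0.00964y* = 0.391, so y* = 40.6.
From dx/dt = 0: 1.44(1 - x*/772) = 0.00367·40.6, giving x* = 772·(1 - 0.103) = 692.
From dy/dt = 0: 0.000708·692 - 0.427 = 0.0329z*, so z* = 0.0631/0.0329 = 1.92.

x* ≈ 692, y* ≈ 40.6, z* ≈ 1.92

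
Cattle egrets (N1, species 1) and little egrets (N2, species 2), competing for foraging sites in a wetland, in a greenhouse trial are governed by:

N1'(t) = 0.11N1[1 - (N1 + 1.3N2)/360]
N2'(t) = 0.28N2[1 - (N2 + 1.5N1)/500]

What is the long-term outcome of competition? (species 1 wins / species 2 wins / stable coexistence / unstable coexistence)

unstable coexistence (outcome depends on initial conditions)

Compare the nullcline intercepts: K1/α12 = 360/1.3 = 277 < K2 = 500; K2/α21 = 500/1.5 = 333 < K1 = 360.
Since both are reversed, neither can invade when rare; the interior point is a saddle.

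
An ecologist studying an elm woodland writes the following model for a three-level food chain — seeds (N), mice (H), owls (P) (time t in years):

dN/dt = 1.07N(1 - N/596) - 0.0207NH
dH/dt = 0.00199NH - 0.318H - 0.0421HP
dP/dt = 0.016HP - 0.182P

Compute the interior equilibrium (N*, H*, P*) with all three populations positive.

From dP/dt = 0: 0.016H* = 0.182, so H* = 11.4.
From dN/dt = 0: 1.07(1 - N*/596) = 0.0207·11.4, giving N* = 596·(1 - 0.22) = 465.
From dH/dt = 0: 0.00199·465 - 0.318 = 0.0421P*, so P* = 0.607/0.0421 = 14.4.

N* ≈ 465, H* ≈ 11.4, P* ≈ 14.4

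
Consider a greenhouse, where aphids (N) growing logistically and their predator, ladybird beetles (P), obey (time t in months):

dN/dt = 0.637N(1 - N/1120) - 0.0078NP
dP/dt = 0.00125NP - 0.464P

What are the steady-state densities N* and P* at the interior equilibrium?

N* ≈ 371, P* ≈ 54.6

From dP/dt = 0 with P > 0: 0.00125N* = 0.464, so N* = 371.
Substitute into dN/dt = 0: 0.637(1 - 371/1120) = 0.0078P*.
The bracket is 0.669, giving P* = 0.426/0.0078 = 54.6.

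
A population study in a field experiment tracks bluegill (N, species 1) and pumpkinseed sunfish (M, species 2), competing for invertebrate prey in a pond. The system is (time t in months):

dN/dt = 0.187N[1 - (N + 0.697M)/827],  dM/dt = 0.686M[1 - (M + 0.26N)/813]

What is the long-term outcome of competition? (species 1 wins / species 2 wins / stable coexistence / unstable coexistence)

Compare the nullcline intercepts: K1/α12 = 827/0.697 = 1190 > K2 = 813; K2/α21 = 813/0.26 = 3130 > K1 = 827.
Since both inequalities hold, each species can invade when rare, so the interior equilibrium is stable.

stable coexistence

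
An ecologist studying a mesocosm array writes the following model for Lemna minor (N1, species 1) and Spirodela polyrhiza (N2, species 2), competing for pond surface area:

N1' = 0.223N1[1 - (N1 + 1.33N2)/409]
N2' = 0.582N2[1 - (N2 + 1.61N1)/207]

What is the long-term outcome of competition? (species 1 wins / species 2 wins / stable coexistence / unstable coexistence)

species 1 excludes species 2

Compare the nullcline intercepts: K1/α12 = 409/1.33 = 308 > K2 = 207; K2/α21 = 207/1.61 = 129 < K1 = 409.
Since the inequalities point opposite ways, species 1 can invade but species 2 cannot.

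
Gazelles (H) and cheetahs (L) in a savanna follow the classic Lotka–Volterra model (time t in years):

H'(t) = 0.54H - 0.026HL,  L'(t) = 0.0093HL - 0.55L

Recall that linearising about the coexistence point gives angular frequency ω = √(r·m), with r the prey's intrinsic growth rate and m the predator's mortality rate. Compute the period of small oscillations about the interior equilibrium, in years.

T ≈ 11.5 years

Here r = 0.54 and m = 0.55, so r·m = 0.297.
ω = √0.297 = 0.545 per year, hence T = 2π/ω ≈ 11.5 years.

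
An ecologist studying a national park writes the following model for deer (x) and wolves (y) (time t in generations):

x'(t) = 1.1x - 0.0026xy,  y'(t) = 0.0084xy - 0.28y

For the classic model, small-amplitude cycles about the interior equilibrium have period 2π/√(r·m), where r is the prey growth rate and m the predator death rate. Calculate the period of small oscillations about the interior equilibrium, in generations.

T ≈ 11.3 generations

Here r = 1.1 and m = 0.28, so r·m = 0.308.
ω = √0.308 = 0.555 per generation, hence T = 2π/ω ≈ 11.3 generations.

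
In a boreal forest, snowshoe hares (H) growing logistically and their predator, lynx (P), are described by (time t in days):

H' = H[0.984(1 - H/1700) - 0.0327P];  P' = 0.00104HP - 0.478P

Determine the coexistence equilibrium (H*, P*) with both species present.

From dP/dt = 0 with P > 0: 0.00104H* = 0.478, so H* = 460.
Substitute into dH/dt = 0: 0.984(1 - 460/1700) = 0.0327P*.
The bracket is 0.73, giving P* = 0.718/0.0327 = 22.

H* ≈ 460, P* ≈ 22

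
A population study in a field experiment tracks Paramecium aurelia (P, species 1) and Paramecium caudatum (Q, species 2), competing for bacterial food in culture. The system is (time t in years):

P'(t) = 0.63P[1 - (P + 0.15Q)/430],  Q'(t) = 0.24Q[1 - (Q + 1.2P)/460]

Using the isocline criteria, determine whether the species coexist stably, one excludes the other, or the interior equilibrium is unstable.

species 1 excludes species 2

Compare the nullcline intercepts: K1/α12 = 430/0.15 = 2870 > K2 = 460; K2/α21 = 460/1.2 = 383 < K1 = 430.
Since the inequalities point opposite ways, species 1 can invade but species 2 cannot.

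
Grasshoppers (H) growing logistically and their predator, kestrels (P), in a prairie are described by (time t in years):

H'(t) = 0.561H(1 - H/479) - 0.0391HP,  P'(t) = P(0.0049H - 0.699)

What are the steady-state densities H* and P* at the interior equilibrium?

H* ≈ 143, P* ≈ 10.1

From dP/dt = 0 with P > 0: 0.0049H* = 0.699, so H* = 143.
Substitute into dH/dt = 0: 0.561(1 - 143/479) = 0.0391P*.
The bracket is 0.702, giving P* = 0.394/0.0391 = 10.1.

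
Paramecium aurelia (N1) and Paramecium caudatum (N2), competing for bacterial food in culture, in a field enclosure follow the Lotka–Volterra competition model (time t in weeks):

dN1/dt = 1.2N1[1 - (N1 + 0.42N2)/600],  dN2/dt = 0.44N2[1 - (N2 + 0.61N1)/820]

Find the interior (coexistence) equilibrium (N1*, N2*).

N1* ≈ 344, N2* ≈ 610

Setting both brackets to zero gives the nullclines N1 + 0.42N2 = 600 and 0.61N1 + N2 = 820.
Substituting N2 = 820 - 0.61N1 into the first: N1(1 - 0.42·0.61) = 600 - 0.42·820.
So N1* = 256/0.744 = 344, and then N2* = 820 - 0.61·344 = 610.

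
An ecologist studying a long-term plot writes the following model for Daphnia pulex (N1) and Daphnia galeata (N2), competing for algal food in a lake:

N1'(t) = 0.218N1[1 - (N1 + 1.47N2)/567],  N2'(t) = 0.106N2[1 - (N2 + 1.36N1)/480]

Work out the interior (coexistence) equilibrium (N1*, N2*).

N1* ≈ 139, N2* ≈ 291

Setting both brackets to zero gives the nullclines N1 + 1.47N2 = 567 and 1.36N1 + N2 = 480.
Substituting N2 = 480 - 1.36N1 into the first: N1(1 - 1.47·1.36) = 567 - 1.47·480.
So N1* = -139/-0.999 = 139, and then N2* = 480 - 1.36·139 = 291.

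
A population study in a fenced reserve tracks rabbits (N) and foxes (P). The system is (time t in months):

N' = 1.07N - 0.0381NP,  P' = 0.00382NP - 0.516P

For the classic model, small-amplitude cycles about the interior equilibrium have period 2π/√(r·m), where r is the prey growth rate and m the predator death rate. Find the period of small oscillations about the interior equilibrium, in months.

T ≈ 8.46 months

Here r = 1.07 and m = 0.516, so r·m = 0.552.
ω = √0.552 = 0.743 per month, hence T = 2π/ω ≈ 8.46 months.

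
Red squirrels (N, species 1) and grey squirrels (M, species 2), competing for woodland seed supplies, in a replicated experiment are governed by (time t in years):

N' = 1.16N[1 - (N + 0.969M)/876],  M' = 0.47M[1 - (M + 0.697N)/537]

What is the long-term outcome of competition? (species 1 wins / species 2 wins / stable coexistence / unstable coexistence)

Compare the nullcline intercepts: K1/α12 = 876/0.969 = 904 > K2 = 537; K2/α21 = 537/0.697 = 770 < K1 = 876.
Since the inequalities point opposite ways, species 1 can invade but species 2 cannot.

species 1 excludes species 2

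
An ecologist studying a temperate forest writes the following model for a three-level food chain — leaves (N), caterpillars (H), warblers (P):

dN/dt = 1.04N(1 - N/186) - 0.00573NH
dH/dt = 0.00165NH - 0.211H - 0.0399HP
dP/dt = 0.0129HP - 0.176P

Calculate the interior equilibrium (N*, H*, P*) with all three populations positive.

From dP/dt = 0: 0.0129H* = 0.176, so H* = 13.6.
From dN/dt = 0: 1.04(1 - N*/186) = 0.00573·13.6, giving N* = 186·(1 - 0.0752) = 172.
From dH/dt = 0: 0.00165·172 - 0.211 = 0.0399P*, so P* = 0.0728/0.0399 = 1.83.

N* ≈ 172, H* ≈ 13.6, P* ≈ 1.83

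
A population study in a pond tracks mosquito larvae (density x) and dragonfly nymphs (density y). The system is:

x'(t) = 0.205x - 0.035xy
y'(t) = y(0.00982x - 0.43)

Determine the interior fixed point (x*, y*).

Set dy/dt = 0 with y > 0: 0.00982x - 0.43 = 0, so x* = 0.43/0.00982 = 43.8.
Set dx/dt = 0 with x > 0: 0.205 - 0.035y = 0, so y* = 0.205/0.035 = 5.86.

x* ≈ 43.8, y* ≈ 5.86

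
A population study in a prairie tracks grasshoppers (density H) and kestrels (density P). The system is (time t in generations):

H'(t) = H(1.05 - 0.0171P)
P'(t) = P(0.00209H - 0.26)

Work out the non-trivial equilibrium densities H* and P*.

H* ≈ 124, P* ≈ 61.4

Set dP/dt = 0 with P > 0: 0.00209H - 0.26 = 0, so H* = 0.26/0.00209 = 124.
Set dH/dt = 0 with H > 0: 1.05 - 0.0171P = 0, so P* = 1.05/0.0171 = 61.4.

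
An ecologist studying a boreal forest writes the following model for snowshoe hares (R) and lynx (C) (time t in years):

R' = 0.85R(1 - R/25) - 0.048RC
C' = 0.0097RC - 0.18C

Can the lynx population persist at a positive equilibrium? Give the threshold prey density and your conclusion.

The predator equation gives dC/dt > 0 only when R > 0.18/0.0097 = 18.6.
Without the predator, R → K = 25. Since 25 > 18.6, the predator can invade and persist.

Threshold R = 18.6; K > 18.6, so yes, the predator persists.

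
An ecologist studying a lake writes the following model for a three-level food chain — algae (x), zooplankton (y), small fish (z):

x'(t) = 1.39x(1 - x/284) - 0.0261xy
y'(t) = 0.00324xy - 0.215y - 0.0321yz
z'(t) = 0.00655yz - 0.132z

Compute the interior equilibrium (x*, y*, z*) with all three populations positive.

From dz/dt = 0: 0.00655y* = 0.132, so y* = 20.2.
From dx/dt = 0: 1.39(1 - x*/284) = 0.0261·20.2, giving x* = 284·(1 - 0.378) = 177.
From dy/dt = 0: 0.00324·177 - 0.215 = 0.0321z*, so z* = 0.357/0.0321 = 11.1.

x* ≈ 177, y* ≈ 20.2, z* ≈ 11.1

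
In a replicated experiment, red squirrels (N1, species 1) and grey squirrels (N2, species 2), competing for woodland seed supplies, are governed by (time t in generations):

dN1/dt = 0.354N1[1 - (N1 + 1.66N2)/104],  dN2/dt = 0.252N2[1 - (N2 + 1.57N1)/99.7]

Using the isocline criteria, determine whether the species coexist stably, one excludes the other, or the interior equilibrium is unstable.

Compare the nullcline intercepts: K1/α12 = 104/1.66 = 62.7 < K2 = 99.7; K2/α21 = 99.7/1.57 = 63.5 < K1 = 104.
Since both are reversed, neither can invade when rare; the interior point is a saddle.

unstable coexistence (outcome depends on initial conditions)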